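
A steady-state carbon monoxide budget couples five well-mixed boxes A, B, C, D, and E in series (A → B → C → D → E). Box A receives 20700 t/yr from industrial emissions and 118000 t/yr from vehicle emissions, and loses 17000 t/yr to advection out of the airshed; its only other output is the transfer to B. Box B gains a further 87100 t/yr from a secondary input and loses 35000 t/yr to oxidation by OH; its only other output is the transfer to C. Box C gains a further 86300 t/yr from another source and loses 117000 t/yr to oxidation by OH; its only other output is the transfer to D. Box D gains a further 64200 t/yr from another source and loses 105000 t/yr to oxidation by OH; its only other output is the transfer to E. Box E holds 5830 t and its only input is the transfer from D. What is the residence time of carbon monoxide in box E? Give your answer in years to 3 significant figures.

0.0570 yr

Box A: F(A→B) = (20700 + 118000) − 17000 = 121700 t/yr.
Box B: F(B→C) = (121700 + 87100) − 35000 = 173800 t/yr.
Box C: F(C→D) = (173800 + 86300) − 117000 = 143100 t/yr.
Box D: F(D→E) = (143100 + 64200) − 105000 = 102300 t/yr.
Box E throughput = its input = 102300 t/yr; τ = 5830 / 102300 = 0.05699 yr.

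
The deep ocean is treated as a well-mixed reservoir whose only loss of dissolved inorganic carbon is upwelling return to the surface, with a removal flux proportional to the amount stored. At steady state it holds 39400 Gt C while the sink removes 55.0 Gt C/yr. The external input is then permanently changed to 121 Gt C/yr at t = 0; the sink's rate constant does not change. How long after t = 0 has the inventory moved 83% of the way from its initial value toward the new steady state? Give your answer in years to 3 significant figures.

1270 yr

τ = M₀/F₀ = 39400/55.0 = 716.4 yr.
The remaining gap fraction is e^(−t/τ); 83% covered ⇒ e^(−t/τ) = 0.170.
t = −τ ln(0.170) = 716.4 × 1.772 = 1269 yr.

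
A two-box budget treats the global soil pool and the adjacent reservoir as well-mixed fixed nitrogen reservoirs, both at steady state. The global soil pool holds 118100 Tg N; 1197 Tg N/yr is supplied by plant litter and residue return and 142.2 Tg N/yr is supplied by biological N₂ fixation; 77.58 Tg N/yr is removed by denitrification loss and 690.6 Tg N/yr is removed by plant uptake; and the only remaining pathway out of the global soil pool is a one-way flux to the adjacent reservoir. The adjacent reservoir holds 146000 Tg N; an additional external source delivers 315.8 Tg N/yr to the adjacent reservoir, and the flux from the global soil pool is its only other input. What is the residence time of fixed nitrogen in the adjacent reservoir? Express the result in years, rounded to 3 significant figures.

Balance the global soil pool: ΣF_in = 1197 + 142.2 = 1339.2 Tg N/yr.
Flux to the adjacent reservoir = ΣF_in − (77.58 + 690.6) = 571.02 Tg N/yr.
Total input to the adjacent reservoir = 571.02 + 315.8 = 886.82 Tg N/yr; at steady state this equals its total output.
τ = M / F = 146000 / 886.82 = 164.6 yr.

165 yr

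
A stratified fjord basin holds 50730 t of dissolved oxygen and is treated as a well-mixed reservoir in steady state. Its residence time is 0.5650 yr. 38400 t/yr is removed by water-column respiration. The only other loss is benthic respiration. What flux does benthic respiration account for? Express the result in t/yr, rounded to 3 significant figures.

51400 t/yr

Total removal F = M/τ = 50730 / 0.5650 = 89790 t/yr.
Benthic respiration = F − (38400) = 89790 − 38400 = 51390 t/yr.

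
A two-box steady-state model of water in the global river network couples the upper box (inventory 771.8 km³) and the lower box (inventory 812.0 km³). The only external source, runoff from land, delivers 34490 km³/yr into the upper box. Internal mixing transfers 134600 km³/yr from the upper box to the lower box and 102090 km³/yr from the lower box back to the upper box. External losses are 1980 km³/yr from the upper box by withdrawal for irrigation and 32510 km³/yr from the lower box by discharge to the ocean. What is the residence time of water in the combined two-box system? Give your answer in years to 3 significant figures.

Treat the two boxes together as one reservoir: the mixing fluxes between them are internal recycling, so τ = ΣM / Σ(external losses).
M_total = 771.8 + 812.0 = 1583.8 km³.
ΣF_external_out = 1980 + 32510 = 34490 km³/yr.
τ = M_total / ΣF_ext = 1583.8 / 34490 = 0.04592 yr.

0.0459 yr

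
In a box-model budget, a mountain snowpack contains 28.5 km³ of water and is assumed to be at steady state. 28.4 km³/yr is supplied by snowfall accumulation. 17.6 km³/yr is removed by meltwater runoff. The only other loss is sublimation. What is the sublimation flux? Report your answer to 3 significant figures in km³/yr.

10.8 km³/yr

At steady state ΣF_in = ΣF_out.
ΣF_in = 28.400 km³/yr.
Sublimation flux = ΣF_in − (17.6) = 28.400 − 17.60 = 10.80 km³/yr.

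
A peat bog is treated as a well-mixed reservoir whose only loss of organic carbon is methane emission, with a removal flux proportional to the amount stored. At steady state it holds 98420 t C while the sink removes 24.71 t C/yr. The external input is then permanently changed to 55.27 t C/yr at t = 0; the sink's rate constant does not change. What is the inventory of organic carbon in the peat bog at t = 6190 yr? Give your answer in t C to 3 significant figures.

194000 t C

Residence time τ = M₀/F₀ = 3983 yr. The eventual steady state is M_∞ = M₀·(F₁/F₀) = 98420 × 55.27/24.71 = 220140 t C.
The anomaly ΔM(t) = M(t) − M_∞ decays as ΔM₀·e^(−t/τ) with ΔM₀ = 98420 − 220140 = −121700 t C.
At t = 6190 yr, e^(−t/τ) = e^(−1.554) = 0.2114, so ΔM = −25730 t C and M = 220140 − 25730 = 194410 t C.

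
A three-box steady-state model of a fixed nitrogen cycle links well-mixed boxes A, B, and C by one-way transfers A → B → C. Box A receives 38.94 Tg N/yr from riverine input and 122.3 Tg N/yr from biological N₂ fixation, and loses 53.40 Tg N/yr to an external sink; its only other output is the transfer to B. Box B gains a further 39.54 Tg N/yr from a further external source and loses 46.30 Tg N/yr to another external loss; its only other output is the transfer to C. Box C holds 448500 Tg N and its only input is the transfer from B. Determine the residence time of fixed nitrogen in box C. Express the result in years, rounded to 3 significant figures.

4440 yr

Box A: F(A→B) = (38.94 + 122.3) − 53.40 = 107.84 Tg N/yr.
Box B: F(B→C) = (107.84 + 39.54) − 46.30 = 101.08 Tg N/yr.
Box C throughput = its input = 101.08 Tg N/yr; τ = 448500 / 101.08 = 4437 yr.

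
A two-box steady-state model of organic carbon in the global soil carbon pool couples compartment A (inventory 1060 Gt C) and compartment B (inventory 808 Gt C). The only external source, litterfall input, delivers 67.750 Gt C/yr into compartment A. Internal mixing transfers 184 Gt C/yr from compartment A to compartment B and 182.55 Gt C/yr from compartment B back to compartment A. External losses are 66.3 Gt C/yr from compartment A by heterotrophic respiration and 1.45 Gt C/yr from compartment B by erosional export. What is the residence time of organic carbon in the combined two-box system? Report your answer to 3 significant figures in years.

For the system as a whole, the A↔B exchange is internal and contributes nothing to the throughput; only the external sinks remove mass.
M_total = 1060 + 808 = 1868.0 Gt C.
ΣF_external_out = 66.3 + 1.45 = 67.750 Gt C/yr.
τ = M_total / ΣF_ext = 1868.0 / 67.750 = 27.57 yr.

27.6 yr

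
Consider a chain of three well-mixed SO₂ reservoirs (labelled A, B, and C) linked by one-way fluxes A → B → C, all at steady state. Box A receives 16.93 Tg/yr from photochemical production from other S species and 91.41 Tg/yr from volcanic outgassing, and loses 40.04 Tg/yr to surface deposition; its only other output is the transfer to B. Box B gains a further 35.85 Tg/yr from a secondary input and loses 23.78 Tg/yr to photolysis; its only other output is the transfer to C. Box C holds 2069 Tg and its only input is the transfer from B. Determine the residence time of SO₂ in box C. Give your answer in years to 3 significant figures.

25.7 yr

Box A: F(A→B) = (16.93 + 91.41) − 40.04 = 68.300 Tg/yr.
Box B: F(B→C) = (68.300 + 35.85) − 23.78 = 80.370 Tg/yr.
Box C throughput = its input = 80.370 Tg/yr; τ = 2069 / 80.370 = 25.74 yr.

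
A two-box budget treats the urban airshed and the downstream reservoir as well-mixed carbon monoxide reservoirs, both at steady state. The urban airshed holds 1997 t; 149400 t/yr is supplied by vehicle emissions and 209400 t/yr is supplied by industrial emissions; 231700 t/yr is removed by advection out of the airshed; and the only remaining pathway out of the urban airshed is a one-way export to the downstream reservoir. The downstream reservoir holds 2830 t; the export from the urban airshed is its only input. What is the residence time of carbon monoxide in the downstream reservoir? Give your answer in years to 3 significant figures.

Balance the urban airshed: ΣF_in = 149400 + 209400 = 358800 t/yr.
Export to the downstream reservoir = ΣF_in − (231700) = 127100 t/yr.
At steady state the output of the downstream reservoir equals its input, 127100 t/yr.
τ = M / F = 2830 / 127100 = 0.02227 yr.

0.0223 yr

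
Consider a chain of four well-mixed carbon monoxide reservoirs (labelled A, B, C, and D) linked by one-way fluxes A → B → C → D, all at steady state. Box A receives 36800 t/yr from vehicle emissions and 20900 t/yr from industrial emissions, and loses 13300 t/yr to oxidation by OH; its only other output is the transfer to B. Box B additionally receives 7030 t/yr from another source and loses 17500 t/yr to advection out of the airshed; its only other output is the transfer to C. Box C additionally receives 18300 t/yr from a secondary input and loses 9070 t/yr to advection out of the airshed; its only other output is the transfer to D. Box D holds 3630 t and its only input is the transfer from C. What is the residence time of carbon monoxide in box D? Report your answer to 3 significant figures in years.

0.0841 yr

Box A: F(A→B) = (36800 + 20900) − 13300 = 44400 t/yr.
Box B: F(B→C) = (44400 + 7030) − 17500 = 33930 t/yr.
Box C: F(C→D) = (33930 + 18300) − 9070 = 43160 t/yr.
Box D throughput = its input = 43160 t/yr; τ = 3630 / 43160 = 0.08411 yr.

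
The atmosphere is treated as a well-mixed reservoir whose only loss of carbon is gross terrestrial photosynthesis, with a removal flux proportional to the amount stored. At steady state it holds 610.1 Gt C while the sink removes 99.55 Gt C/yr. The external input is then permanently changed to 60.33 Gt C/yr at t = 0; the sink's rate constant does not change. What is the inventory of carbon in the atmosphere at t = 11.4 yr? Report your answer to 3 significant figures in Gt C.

407 Gt C

Residence time τ = M₀/F₀ = 6.129 yr. The eventual steady state is M_∞ = M₀·(F₁/F₀) = 610.1 × 60.33/99.55 = 369.74 Gt C.
The anomaly ΔM(t) = M(t) − M_∞ decays as ΔM₀·e^(−t/τ) with ΔM₀ = 610.1 − 369.74 = 240.4 Gt C.
At t = 11.4 yr, e^(−t/τ) = e^(−1.860) = 0.1557, so ΔM = 37.41 Gt C and M = 369.74 + 37.41 = 407.15 Gt C.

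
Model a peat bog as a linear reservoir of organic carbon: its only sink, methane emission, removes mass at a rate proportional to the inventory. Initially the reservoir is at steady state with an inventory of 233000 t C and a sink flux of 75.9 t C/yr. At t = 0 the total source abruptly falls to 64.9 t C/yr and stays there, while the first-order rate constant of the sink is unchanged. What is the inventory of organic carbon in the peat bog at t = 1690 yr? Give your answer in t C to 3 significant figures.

219000 t C

The sink rate constant is k = F₀/M₀ = 75.9/233000 = 0.0003258 yr⁻¹.
Solving dM/dt = F₁ − kM with M(0) = M₀ gives M(t) = F₁/k + (M₀ − F₁/k)·e^(−kt).
F₁/k = 64.9/0.0003258 = 199230 t C; kt = 0.0003258 × 1690 = 0.5505, e^(−kt) = 0.5767.
M(1690) = 199230 + (233000 − 199230) × 0.5767 = 199230 + 19470 = 218700 t C.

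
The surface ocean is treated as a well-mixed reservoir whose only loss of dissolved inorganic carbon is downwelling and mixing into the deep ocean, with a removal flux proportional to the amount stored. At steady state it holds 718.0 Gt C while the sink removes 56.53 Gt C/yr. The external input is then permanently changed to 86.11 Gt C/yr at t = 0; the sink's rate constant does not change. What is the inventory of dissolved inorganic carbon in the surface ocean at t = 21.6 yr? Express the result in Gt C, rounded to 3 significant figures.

Residence time τ = M₀/F₀ = 12.70 yr. The eventual steady state is M_∞ = M₀·(F₁/F₀) = 718.0 × 86.11/56.53 = 1093.7 Gt C.
The anomaly ΔM(t) = M(t) − M_∞ decays as ΔM₀·e^(−t/τ) with ΔM₀ = 718.0 − 1093.7 = −375.7 Gt C.
At t = 21.6 yr, e^(−t/τ) = e^(−1.701) = 0.1826, so ΔM = −68.59 Gt C and M = 1093.7 − 68.59 = 1025.1 Gt C.

1030 Gt C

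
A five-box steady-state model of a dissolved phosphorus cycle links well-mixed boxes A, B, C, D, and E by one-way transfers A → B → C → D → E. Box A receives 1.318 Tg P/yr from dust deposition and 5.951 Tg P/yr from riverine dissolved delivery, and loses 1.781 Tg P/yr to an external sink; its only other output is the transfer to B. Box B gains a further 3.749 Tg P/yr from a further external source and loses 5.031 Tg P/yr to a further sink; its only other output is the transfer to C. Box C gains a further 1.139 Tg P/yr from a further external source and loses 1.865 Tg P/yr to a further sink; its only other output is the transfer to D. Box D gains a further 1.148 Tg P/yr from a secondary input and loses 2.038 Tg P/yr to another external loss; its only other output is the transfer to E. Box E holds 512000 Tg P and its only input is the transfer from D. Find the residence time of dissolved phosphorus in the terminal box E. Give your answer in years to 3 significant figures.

Box A: F(A→B) = (1.318 + 5.951) − 1.781 = 5.4880 Tg P/yr.
Box B: F(B→C) = (5.4880 + 3.749) − 5.031 = 4.2060 Tg P/yr.
Box C: F(C→D) = (4.2060 + 1.139) − 1.865 = 3.4800 Tg P/yr.
Box D: F(D→E) = (3.4800 + 1.148) − 2.038 = 2.5900 Tg P/yr.
Box E throughput = its input = 2.5900 Tg P/yr; τ = 512000 / 2.5900 = 197700 yr.

198000 yr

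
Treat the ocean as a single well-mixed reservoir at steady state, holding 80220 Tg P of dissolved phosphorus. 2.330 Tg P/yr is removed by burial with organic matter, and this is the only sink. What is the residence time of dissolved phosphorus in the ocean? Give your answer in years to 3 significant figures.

34400 yr

τ = M / F = 80220 / 2.330 = 34430 yr.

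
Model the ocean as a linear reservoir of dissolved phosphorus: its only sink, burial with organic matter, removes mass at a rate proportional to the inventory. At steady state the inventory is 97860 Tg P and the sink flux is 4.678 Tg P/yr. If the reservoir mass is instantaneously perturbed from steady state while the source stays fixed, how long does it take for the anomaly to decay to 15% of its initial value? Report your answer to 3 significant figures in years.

For a linear reservoir the anomaly decays as exp(−t/τ) with τ = M/F = 97860/4.678 = 20920 yr.
exp(−t/τ) = 0.15 ⇒ t = −τ ln(0.15) = 20920 × 1.897 = 39690 yr.

39700 yr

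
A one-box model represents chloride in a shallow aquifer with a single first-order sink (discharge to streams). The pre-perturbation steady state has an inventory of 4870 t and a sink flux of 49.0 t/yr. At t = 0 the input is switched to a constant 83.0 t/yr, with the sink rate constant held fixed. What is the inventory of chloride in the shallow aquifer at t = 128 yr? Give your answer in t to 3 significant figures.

7320 t

The sink rate constant is k = F₀/M₀ = 49.0/4870 = 0.01006 yr⁻¹.
Solving dM/dt = F₁ − kM with M(0) = M₀ gives M(t) = F₁/k + (M₀ − F₁/k)·e^(−kt).
F₁/k = 83.0/0.01006 = 8249.2 t; kt = 0.01006 × 128 = 1.288, e^(−kt) = 0.2759.
M(128) = 8249.2 + (4870 − 8249.2) × 0.2759 = 8249.2 − 932.2 = 7317.0 t.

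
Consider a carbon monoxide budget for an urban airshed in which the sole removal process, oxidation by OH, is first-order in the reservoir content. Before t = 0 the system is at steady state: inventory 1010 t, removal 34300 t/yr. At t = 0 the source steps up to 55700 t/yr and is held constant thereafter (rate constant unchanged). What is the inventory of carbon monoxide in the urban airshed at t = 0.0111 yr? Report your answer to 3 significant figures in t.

1210 t

τ = M₀/F₀ = 1010/34300 = 0.02945 yr; rate constant k = 1/τ.
New steady state M_∞ = F₁/k = F₁·τ = 55700 × 0.02945 = 1640.1 t.
M(t) = M_∞ + (M₀ − M_∞)·e^(−t/τ); t/τ = 0.0111/0.02945 = 0.3770, so e^(−t/τ) = 0.6859.
M(t) = 1640.1 − 630.1 × 0.6859 = 1207.9 t.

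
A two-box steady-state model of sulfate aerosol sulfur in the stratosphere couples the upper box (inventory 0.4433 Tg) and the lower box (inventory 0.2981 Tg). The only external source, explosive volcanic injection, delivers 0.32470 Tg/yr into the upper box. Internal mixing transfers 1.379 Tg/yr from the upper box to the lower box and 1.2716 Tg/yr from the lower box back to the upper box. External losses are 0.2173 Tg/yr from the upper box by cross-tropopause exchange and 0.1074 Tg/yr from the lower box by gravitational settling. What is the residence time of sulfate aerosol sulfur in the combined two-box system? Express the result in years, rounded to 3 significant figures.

For the system as a whole, the A↔B exchange is internal and contributes nothing to the throughput; only the external sinks remove mass.
M_total = 0.4433 + 0.2981 = 0.74140 Tg.
ΣF_external_out = 0.2173 + 0.1074 = 0.32470 Tg/yr.
τ = M_total / ΣF_ext = 0.74140 / 0.32470 = 2.283 yr.

2.28 yr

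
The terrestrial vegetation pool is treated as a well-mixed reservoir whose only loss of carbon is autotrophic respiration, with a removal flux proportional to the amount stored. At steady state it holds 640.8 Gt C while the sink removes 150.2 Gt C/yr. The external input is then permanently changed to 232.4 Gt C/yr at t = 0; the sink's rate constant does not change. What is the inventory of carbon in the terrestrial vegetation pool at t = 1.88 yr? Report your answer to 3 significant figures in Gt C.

766 Gt C

The sink rate constant is k = F₀/M₀ = 150.2/640.8 = 0.2344 yr⁻¹.
Solving dM/dt = F₁ − kM with M(0) = M₀ gives M(t) = F₁/k + (M₀ − F₁/k)·e^(−kt).
F₁/k = 232.4/0.2344 = 991.49 Gt C; kt = 0.2344 × 1.88 = 0.4407, e^(−kt) = 0.6436.
M(1.88) = 991.49 + (640.8 − 991.49) × 0.6436 = 991.49 − 225.7 = 765.78 Gt C.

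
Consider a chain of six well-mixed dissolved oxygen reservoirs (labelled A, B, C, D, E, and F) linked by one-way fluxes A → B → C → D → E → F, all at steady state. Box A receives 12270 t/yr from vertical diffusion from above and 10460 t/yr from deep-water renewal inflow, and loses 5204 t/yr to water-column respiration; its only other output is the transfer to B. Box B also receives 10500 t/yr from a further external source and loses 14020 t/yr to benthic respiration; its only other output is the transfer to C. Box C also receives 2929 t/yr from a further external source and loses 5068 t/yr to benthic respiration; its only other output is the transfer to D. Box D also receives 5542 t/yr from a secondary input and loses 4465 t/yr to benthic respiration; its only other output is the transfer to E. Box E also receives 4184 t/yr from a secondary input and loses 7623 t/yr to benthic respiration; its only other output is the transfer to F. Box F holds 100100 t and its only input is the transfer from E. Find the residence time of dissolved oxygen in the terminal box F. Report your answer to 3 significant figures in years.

10.5 yr

Box A: F(A→B) = (12270 + 10460) − 5204 = 17526 t/yr.
Box B: F(B→C) = (17526 + 10500) − 14020 = 14006 t/yr.
Box C: F(C→D) = (14006 + 2929) − 5068 = 11867 t/yr.
Box D: F(D→E) = (11867 + 5542) − 4465 = 12944 t/yr.
Box E: F(E→F) = (12944 + 4184) − 7623 = 9505.0 t/yr.
Box F throughput = its input = 9505.0 t/yr; τ = 100100 / 9505.0 = 10.53 yr.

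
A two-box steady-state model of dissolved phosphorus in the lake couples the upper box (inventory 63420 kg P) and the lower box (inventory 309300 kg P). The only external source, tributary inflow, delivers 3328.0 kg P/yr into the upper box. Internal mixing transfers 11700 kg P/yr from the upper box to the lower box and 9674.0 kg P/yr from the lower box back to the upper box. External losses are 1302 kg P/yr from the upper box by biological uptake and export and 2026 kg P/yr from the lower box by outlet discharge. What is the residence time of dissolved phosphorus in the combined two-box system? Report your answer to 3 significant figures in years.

Treat the two boxes together as one reservoir: the mixing fluxes between them are internal recycling, so τ = ΣM / Σ(external losses).
M_total = 63420 + 309300 = 372720 kg P.
ΣF_external_out = 1302 + 2026 = 3328.0 kg P/yr.
τ = M_total / ΣF_ext = 372720 / 3328.0 = 112.0 yr.

112 yr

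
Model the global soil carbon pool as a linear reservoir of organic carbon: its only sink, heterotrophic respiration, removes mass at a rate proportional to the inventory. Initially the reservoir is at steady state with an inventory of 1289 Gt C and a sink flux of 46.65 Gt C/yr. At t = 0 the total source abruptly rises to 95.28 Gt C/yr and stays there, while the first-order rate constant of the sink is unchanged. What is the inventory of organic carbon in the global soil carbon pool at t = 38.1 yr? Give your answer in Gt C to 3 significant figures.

2290 Gt C

τ = M₀/F₀ = 1289/46.65 = 27.63 yr; rate constant k = 1/τ.
New steady state M_∞ = F₁/k = F₁·τ = 95.28 × 27.63 = 2632.7 Gt C.
M(t) = M_∞ + (M₀ − M_∞)·e^(−t/τ); t/τ = 38.1/27.63 = 1.379, so e^(−t/τ) = 0.2519.
M(t) = 2632.7 − 1344 × 0.2519 = 2294.3 Gt C.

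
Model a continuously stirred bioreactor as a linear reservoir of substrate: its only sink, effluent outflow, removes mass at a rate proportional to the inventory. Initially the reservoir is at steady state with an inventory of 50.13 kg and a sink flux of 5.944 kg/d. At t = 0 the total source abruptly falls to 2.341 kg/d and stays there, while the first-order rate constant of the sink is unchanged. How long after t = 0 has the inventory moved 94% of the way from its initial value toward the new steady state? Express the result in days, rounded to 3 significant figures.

23.7 d

τ = M₀/F₀ = 50.13/5.944 = 8.434 d.
The remaining gap fraction is e^(−t/τ); 94% covered ⇒ e^(−t/τ) = 0.0600.
t = −τ ln(0.0600) = 8.434 × 2.813 = 23.73 d.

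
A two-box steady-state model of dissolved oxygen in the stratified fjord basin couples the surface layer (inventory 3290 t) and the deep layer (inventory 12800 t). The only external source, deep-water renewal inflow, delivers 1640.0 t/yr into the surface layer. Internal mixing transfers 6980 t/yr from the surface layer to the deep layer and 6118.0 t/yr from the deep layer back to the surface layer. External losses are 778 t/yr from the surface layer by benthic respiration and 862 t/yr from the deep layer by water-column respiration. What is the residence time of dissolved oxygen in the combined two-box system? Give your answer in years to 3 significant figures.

9.81 yr

Treat the two boxes together as one reservoir: the mixing fluxes between them are internal recycling, so τ = ΣM / Σ(external losses).
M_total = 3290 + 12800 = 16090 t.
ΣF_external_out = 778 + 862 = 1640.0 t/yr.
τ = M_total / ΣF_ext = 16090 / 1640.0 = 9.811 yr.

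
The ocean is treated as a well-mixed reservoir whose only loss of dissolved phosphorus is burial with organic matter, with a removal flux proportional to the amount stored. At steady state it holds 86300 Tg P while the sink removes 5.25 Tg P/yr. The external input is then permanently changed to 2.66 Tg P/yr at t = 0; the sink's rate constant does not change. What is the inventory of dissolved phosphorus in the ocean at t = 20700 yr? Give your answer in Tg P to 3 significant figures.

55800 Tg P

Residence time τ = M₀/F₀ = 16440 yr. The eventual steady state is M_∞ = M₀·(F₁/F₀) = 86300 × 2.66/5.25 = 43725 Tg P.
The anomaly ΔM(t) = M(t) − M_∞ decays as ΔM₀·e^(−t/τ) with ΔM₀ = 86300 − 43725 = 42570 Tg P.
At t = 20700 yr, e^(−t/τ) = e^(−1.259) = 0.2839, so ΔM = 12090 Tg P and M = 43725 + 12090 = 55811 Tg P.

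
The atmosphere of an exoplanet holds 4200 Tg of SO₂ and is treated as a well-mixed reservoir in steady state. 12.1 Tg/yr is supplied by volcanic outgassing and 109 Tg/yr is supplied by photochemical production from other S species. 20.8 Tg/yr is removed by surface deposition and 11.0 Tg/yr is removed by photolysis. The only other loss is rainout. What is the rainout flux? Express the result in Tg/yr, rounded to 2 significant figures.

89 Tg/yr

At steady state ΣF_in = ΣF_out.
ΣF_in = 12.1 + 109 = 121.10 Tg/yr.
Rainout flux = ΣF_in − (20.8 + 11.0) = 121.10 − 31.80 = 89.30 Tg/yr.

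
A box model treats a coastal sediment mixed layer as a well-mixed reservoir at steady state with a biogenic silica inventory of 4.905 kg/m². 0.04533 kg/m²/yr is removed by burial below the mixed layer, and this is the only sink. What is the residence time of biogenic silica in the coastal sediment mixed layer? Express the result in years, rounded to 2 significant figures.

110 yr

τ = M / F = 4.905 / 0.04533 = 108.2 yr.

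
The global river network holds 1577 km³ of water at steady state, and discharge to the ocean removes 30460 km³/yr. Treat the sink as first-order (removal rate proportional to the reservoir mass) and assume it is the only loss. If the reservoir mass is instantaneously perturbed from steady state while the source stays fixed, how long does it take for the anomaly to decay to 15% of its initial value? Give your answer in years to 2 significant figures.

0.098 yr

For a linear reservoir the anomaly decays as exp(−t/τ) with τ = M/F = 1577/30460 = 0.05177 yr.
exp(−t/τ) = 0.15 ⇒ t = −τ ln(0.15) = 0.05177 × 1.897 = 0.09822 yr.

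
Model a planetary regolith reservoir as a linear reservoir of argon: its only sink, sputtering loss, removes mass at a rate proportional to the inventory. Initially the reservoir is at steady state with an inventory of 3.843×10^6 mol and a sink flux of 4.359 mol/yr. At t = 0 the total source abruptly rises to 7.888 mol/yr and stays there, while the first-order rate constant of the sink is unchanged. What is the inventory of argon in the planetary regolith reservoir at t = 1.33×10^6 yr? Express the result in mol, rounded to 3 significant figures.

τ = M₀/F₀ = 3.843×10^6/4.359 = 881600 yr; rate constant k = 1/τ.
New steady state M_∞ = F₁/k = F₁·τ = 7.888 × 881600 = 6.9543×10^6 mol.
M(t) = M_∞ + (M₀ − M_∞)·e^(−t/τ); t/τ = 1.33×10^6/881600 = 1.509, so e^(−t/τ) = 0.2212.
M(t) = 6.9543×10^6 − 3.111×10^6 × 0.2212 = 6.2660×10^6 mol.

6.27×10^6 mol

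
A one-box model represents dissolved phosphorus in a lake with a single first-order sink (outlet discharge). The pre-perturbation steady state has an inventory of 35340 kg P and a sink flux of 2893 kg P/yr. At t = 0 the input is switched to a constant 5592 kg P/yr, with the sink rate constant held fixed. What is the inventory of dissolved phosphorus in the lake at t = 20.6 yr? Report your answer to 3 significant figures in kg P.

The sink rate constant is k = F₀/M₀ = 2893/35340 = 0.08186 yr⁻¹.
Solving dM/dt = F₁ − kM with M(0) = M₀ gives M(t) = F₁/k + (M₀ − F₁/k)·e^(−kt).
F₁/k = 5592/0.08186 = 68310 kg P; kt = 0.08186 × 20.6 = 1.686, e^(−kt) = 0.1852.
M(20.6) = 68310 + (35340 − 68310) × 0.1852 = 68310 − 6106 = 62204 kg P.

62200 kg P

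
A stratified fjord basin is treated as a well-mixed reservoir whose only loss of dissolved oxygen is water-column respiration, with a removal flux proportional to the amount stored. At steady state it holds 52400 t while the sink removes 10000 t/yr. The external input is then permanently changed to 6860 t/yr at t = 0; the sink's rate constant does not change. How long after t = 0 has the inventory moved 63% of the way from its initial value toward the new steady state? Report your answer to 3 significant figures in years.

5.21 yr

τ = M₀/F₀ = 52400/10000 = 5.240 yr.
The remaining gap fraction is e^(−t/τ); 63% covered ⇒ e^(−t/τ) = 0.370.
t = −τ ln(0.370) = 5.240 × 0.9943 = 5.210 yr.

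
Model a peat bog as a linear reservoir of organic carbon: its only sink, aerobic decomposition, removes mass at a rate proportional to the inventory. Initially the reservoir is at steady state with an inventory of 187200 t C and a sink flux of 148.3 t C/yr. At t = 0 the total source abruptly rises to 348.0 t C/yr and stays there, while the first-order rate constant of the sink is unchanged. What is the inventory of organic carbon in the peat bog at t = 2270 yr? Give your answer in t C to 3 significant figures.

398000 t C

Residence time τ = M₀/F₀ = 1262 yr. The eventual steady state is M_∞ = M₀·(F₁/F₀) = 187200 × 348.0/148.3 = 439280 t C.
The anomaly ΔM(t) = M(t) − M_∞ decays as ΔM₀·e^(−t/τ) with ΔM₀ = 187200 − 439280 = −252100 t C.
At t = 2270 yr, e^(−t/τ) = e^(−1.798) = 0.1656, so ΔM = −41740 t C and M = 439280 − 41740 = 397540 t C.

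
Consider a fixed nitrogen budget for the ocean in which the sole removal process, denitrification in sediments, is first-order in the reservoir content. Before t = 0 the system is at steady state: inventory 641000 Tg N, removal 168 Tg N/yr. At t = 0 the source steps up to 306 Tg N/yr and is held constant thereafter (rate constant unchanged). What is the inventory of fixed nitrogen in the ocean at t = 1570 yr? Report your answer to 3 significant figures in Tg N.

τ = M₀/F₀ = 641000/168 = 3815 yr; rate constant k = 1/τ.
New steady state M_∞ = F₁/k = F₁·τ = 306 × 3815 = 1.1675×10^6 Tg N.
M(t) = M_∞ + (M₀ − M_∞)·e^(−t/τ); t/τ = 1570/3815 = 0.4115, so e^(−t/τ) = 0.6627.
M(t) = 1.1675×10^6 − 526500 × 0.6627 = 818620 Tg N.

819000 Tg N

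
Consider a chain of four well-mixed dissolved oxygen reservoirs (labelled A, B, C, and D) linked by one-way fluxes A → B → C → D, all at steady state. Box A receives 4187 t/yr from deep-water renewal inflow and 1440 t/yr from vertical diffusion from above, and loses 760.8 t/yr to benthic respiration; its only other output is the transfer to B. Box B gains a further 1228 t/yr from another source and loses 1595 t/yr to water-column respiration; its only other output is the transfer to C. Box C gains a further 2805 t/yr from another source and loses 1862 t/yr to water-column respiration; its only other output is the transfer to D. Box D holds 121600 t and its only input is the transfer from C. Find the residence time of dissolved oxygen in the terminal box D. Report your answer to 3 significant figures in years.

22.3 yr

Box A: F(A→B) = (4187 + 1440) − 760.8 = 4866.2 t/yr.
Box B: F(B→C) = (4866.2 + 1228) − 1595 = 4499.2 t/yr.
Box C: F(C→D) = (4499.2 + 2805) − 1862 = 5442.2 t/yr.
Box D throughput = its input = 5442.2 t/yr; τ = 121600 / 5442.2 = 22.34 yr.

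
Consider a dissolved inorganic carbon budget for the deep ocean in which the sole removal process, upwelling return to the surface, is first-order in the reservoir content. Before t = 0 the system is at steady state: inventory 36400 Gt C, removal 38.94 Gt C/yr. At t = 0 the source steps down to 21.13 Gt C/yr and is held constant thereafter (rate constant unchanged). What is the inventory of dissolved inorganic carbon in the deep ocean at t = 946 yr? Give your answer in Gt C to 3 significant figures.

25800 Gt C

Residence time τ = M₀/F₀ = 934.8 yr. The eventual steady state is M_∞ = M₀·(F₁/F₀) = 36400 × 21.13/38.94 = 19752 Gt C.
The anomaly ΔM(t) = M(t) − M_∞ decays as ΔM₀·e^(−t/τ) with ΔM₀ = 36400 − 19752 = 16650 Gt C.
At t = 946 yr, e^(−t/τ) = e^(−1.012) = 0.3635, so ΔM = 6051 Gt C and M = 19752 + 6051 = 25803 Gt C.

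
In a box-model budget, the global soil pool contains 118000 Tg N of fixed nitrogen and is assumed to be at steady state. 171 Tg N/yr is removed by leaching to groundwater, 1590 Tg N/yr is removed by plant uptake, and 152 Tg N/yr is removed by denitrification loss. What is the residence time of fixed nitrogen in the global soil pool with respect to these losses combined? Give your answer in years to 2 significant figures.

62 yr

Total removal = 171.0 + 1590 + 152.0 = 1913.0 Tg N/yr.
τ = M / ΣF_out = 118000 / 1913.0 = 61.68 yr.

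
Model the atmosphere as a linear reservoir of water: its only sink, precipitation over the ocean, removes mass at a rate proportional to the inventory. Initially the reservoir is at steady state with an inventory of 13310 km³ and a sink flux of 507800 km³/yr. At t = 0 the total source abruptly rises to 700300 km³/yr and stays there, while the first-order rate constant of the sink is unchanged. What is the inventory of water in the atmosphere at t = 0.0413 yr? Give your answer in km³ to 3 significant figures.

17300 km³

τ = M₀/F₀ = 13310/507800 = 0.02621 yr; rate constant k = 1/τ.
New steady state M_∞ = F₁/k = F₁·τ = 700300 × 0.02621 = 18356 km³.
M(t) = M_∞ + (M₀ − M_∞)·e^(−t/τ); t/τ = 0.0413/0.02621 = 1.576, so e^(−t/τ) = 0.2069.
M(t) = 18356 − 5046 × 0.2069 = 17312 km³.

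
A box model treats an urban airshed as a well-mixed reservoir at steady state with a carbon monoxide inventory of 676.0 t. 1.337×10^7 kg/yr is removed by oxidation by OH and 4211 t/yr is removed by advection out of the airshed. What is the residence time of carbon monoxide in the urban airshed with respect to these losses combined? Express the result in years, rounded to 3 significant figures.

0.0385 yr

Convert the oxidation by OH flux: 1.337×10^7 kg/yr = 13370 t/yr.
Total removal = 13370 + 4211 = 17581 t/yr.
τ = M / ΣF_out = 676.0 / 17581 = 0.03845 yr.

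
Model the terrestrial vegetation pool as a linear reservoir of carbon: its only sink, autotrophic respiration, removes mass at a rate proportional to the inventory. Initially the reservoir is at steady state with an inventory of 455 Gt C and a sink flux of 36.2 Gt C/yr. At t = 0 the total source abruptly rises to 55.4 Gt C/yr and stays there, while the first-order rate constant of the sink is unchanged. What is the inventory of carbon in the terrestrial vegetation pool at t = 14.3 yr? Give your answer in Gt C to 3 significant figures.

619 Gt C

τ = M₀/F₀ = 455/36.2 = 12.57 yr; rate constant k = 1/τ.
New steady state M_∞ = F₁/k = F₁·τ = 55.4 × 12.57 = 696.33 Gt C.
M(t) = M_∞ + (M₀ − M_∞)·e^(−t/τ); t/τ = 14.3/12.57 = 1.138, so e^(−t/τ) = 0.3206.
M(t) = 696.33 − 241.3 × 0.3206 = 618.97 Gt C.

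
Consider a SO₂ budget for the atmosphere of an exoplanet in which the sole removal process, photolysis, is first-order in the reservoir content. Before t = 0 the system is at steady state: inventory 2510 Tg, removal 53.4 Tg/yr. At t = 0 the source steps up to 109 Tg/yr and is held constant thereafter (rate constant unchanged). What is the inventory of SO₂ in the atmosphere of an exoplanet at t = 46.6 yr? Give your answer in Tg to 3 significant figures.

4150 Tg

τ = M₀/F₀ = 2510/53.4 = 47.00 yr; rate constant k = 1/τ.
New steady state M_∞ = F₁/k = F₁·τ = 109 × 47.00 = 5123.4 Tg.
M(t) = M_∞ + (M₀ − M_∞)·e^(−t/τ); t/τ = 46.6/47.00 = 0.9914, so e^(−t/τ) = 0.3711.
M(t) = 5123.4 − 2613 × 0.3711 = 4153.7 Tg.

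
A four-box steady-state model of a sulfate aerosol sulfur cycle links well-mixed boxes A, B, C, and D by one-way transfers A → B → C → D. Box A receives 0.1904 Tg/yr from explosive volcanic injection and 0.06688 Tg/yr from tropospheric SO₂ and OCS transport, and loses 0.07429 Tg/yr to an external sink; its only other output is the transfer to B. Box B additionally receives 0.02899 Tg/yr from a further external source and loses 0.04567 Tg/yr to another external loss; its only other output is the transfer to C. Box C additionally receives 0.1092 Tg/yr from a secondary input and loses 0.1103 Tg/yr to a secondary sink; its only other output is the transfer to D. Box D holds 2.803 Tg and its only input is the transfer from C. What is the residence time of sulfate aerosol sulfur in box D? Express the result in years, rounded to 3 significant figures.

17.0 yr

Box A: F(A→B) = (0.1904 + 0.06688) − 0.07429 = 0.18299 Tg/yr.
Box B: F(B→C) = (0.18299 + 0.02899) − 0.04567 = 0.16631 Tg/yr.
Box C: F(C→D) = (0.16631 + 0.1092) − 0.1103 = 0.16521 Tg/yr.
Box D throughput = its input = 0.16521 Tg/yr; τ = 2.803 / 0.16521 = 16.97 yr.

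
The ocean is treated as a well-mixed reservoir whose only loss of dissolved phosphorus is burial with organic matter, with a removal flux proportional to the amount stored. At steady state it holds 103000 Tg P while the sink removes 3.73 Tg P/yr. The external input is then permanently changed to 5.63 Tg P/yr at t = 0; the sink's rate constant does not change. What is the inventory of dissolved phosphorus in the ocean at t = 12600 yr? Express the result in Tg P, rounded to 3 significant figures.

122000 Tg P

Residence time τ = M₀/F₀ = 27610 yr. The eventual steady state is M_∞ = M₀·(F₁/F₀) = 103000 × 5.63/3.73 = 155470 Tg P.
The anomaly ΔM(t) = M(t) − M_∞ decays as ΔM₀·e^(−t/τ) with ΔM₀ = 103000 − 155470 = −52470 Tg P.
At t = 12600 yr, e^(−t/τ) = e^(−0.4563) = 0.6336, so ΔM = −33240 Tg P and M = 155470 − 33240 = 122220 Tg P.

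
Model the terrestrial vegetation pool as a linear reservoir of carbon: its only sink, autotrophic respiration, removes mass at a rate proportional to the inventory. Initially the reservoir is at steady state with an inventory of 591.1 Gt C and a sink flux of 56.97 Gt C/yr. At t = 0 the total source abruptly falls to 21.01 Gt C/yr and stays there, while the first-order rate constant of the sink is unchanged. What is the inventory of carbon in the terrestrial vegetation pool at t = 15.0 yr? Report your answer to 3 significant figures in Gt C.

The sink rate constant is k = F₀/M₀ = 56.97/591.1 = 0.09638 yr⁻¹.
Solving dM/dt = F₁ − kM with M(0) = M₀ gives M(t) = F₁/k + (M₀ − F₁/k)·e^(−kt).
F₁/k = 21.01/0.09638 = 217.99 Gt C; kt = 0.09638 × 15.0 = 1.446, e^(−kt) = 0.2356.
M(15.0) = 217.99 + (591.1 − 217.99) × 0.2356 = 217.99 + 87.90 = 305.89 Gt C.

306 Gt C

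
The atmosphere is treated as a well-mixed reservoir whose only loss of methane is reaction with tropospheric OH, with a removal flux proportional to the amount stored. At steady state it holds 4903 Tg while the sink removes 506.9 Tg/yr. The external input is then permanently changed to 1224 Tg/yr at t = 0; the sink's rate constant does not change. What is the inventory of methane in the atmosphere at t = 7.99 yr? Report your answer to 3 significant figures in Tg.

τ = M₀/F₀ = 4903/506.9 = 9.673 yr; rate constant k = 1/τ.
New steady state M_∞ = F₁/k = F₁·τ = 1224 × 9.673 = 11839 Tg.
M(t) = M_∞ + (M₀ − M_∞)·e^(−t/τ); t/τ = 7.99/9.673 = 0.8261, so e^(−t/τ) = 0.4378.
M(t) = 11839 − 6936 × 0.4378 = 8802.7 Tg.

8800 Tg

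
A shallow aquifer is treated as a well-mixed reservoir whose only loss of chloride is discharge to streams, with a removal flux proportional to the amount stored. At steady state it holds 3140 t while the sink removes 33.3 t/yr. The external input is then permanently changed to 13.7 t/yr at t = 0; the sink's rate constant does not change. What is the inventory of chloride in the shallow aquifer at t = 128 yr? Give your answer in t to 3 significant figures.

Residence time τ = M₀/F₀ = 94.29 yr. The eventual steady state is M_∞ = M₀·(F₁/F₀) = 3140 × 13.7/33.3 = 1291.8 t.
The anomaly ΔM(t) = M(t) − M_∞ decays as ΔM₀·e^(−t/τ) with ΔM₀ = 3140 − 1291.8 = 1848 t.
At t = 128 yr, e^(−t/τ) = e^(−1.357) = 0.2573, so ΔM = 475.6 t and M = 1291.8 + 475.6 = 1767.4 t.

1770 t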